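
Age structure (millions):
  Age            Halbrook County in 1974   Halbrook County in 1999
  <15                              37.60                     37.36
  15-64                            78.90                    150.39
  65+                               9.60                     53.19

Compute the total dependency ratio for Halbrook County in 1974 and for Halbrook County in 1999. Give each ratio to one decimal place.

Halbrook County in 1974: 59.8
Halbrook County in 1999: 60.2

Halbrook County in 1974: (37.60 + 9.60) / 78.90 × 100 = 47.20 / 78.90 × 100 = 59.8
Halbrook County in 1999: (37.36 + 53.19) / 150.39 × 100 = 90.55 / 150.39 × 100 = 60.2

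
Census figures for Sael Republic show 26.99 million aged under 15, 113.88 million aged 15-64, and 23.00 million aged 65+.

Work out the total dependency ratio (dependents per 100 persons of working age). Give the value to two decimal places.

Total dependency ratio: 43.90

Total dependency ratio = (26.99 + 23.00) / 113.88 × 100 = 49.99 / 113.88 × 100 = 43.90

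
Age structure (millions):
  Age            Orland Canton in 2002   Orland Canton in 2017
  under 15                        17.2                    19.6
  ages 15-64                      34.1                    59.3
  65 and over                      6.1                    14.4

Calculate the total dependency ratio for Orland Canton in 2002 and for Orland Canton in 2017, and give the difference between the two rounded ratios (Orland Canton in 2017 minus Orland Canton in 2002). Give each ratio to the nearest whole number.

Orland Canton in 2002: 68
Orland Canton in 2017: 57
Difference: -11

Orland Canton in 2002: (17.2 + 6.1) / 34.1 × 100 = 23.3 / 34.1 × 100 = 68
Orland Canton in 2017: (19.6 + 14.4) / 59.3 × 100 = 34.0 / 59.3 × 100 = 57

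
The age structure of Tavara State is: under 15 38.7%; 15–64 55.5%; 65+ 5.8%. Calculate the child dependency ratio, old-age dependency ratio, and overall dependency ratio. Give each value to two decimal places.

Youth dependency ratio: 69.73
Old-age dependency ratio: 10.45
Total dependency ratio: 80.18

Youth dependency ratio = 38.7 / 55.5 × 100 = 69.73
Old-age dependency ratio = 5.8 / 55.5 × 100 = 10.45
Total dependency ratio = (38.7 + 5.8) / 55.5 × 100 = 44.5 / 55.5 × 100 = 80.18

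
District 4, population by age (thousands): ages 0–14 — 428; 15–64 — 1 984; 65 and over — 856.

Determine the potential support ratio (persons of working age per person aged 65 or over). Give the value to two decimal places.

Potential support ratio = 1 984 / 856 = 2.32

Potential support ratio: 2.32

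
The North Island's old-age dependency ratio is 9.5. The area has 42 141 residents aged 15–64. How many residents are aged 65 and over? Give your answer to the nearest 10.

Aged 65 and over: 4 000

Old-age dependency ratio = elderly / working-age × 100
9.5 = E / 42 141 × 100
⇒ 4 000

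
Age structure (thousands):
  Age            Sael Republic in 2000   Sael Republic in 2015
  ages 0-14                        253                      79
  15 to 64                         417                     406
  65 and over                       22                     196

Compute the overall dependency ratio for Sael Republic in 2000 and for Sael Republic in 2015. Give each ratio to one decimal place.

Sael Republic in 2000: 65.9
Sael Republic in 2015: 67.7

Sael Republic in 2000: (253 + 22) / 417 × 100 = 275 / 417 × 100 = 65.9
Sael Republic in 2015: (79 + 196) / 406 × 100 = 275 / 406 × 100 = 67.7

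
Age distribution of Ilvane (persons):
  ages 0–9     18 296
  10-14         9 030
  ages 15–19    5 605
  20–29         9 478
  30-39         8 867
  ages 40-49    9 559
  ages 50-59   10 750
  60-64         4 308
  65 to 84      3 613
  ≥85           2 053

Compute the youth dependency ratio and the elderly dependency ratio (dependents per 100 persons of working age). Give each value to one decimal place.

0–14: 18 296 + 9 030 = 27 326
15–64: 5 605 + 9 478 + 8 867 + 9 559 + 10 750 + 4 308 = 48 567
65+: 3 613 + 2 053 = 5 666
Youth dependency ratio = 27 326 / 48 567 × 100 = 56.3
Old-age dependency ratio = 5 666 / 48 567 × 100 = 11.7

Youth dependency ratio: 56.3
Old-age dependency ratio: 11.7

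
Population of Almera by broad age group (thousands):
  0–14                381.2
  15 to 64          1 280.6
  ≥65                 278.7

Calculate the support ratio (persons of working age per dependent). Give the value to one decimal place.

Support ratio = 1 280.6 / (381.2 + 278.7) = 1 280.6 / 659.9 = 1.9

Support ratio: 1.9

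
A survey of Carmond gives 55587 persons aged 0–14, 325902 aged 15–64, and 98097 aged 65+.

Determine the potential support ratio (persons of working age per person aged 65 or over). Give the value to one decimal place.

Potential support ratio = 325902 / 98097 = 3.3

Potential support ratio: 3.3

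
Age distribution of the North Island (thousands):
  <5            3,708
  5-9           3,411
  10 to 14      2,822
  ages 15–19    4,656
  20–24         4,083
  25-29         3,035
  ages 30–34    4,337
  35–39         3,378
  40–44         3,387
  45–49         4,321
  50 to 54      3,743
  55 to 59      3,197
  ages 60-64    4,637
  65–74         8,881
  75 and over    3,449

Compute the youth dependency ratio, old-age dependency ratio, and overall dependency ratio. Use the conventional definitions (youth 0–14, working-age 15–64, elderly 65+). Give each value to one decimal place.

0–14: 3,708 + 3,411 + 2,822 = 9,941
15–64: 4,656 + 4,083 + 3,035 + 4,337 + 3,378 + 3,387 + 4,321 + 3,743 + 3,197 + 4,637 = 38,774
65+: 8,881 + 3,449 = 12,330
Youth dependency ratio = 9,941 / 38,774 × 100 = 25.6
Old-age dependency ratio = 12,330 / 38,774 × 100 = 31.8
Total dependency ratio = (9,941 + 12,330) / 38,774 × 100 = 22,271 / 38,774 × 100 = 57.4

Youth dependency ratio: 25.6
Old-age dependency ratio: 31.8
Total dependency ratio: 57.4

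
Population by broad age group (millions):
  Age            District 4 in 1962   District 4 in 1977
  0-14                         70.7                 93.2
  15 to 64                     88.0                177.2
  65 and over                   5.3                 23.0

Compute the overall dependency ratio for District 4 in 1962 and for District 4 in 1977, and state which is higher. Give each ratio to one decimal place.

District 4 in 1962: 86.4
District 4 in 1977: 65.6
Higher: District 4 in 1962

District 4 in 1962: (70.7 + 5.3) / 88.0 × 100 = 76.0 / 88.0 × 100 = 86.4
District 4 in 1977: (93.2 + 23.0) / 177.2 × 100 = 116.2 / 177.2 × 100 = 65.6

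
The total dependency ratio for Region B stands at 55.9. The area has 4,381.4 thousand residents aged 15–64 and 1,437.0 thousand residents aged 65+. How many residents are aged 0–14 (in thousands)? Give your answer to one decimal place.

Total dependency ratio = (youth + elderly) / working-age × 100
55.9 = (Y + 1,437.0) / 4,381.4 × 100
⇒ 1,012.2

Aged 0–14: 1,012.2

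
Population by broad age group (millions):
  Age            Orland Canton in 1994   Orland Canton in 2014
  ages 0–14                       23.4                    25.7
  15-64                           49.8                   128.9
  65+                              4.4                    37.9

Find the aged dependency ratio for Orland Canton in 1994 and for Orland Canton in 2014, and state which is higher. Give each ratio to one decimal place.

Orland Canton in 1994: 8.8
Orland Canton in 2014: 29.4
Higher: Orland Canton in 2014

Orland Canton in 1994: 4.4 / 49.8 × 100 = 8.8
Orland Canton in 2014: 37.9 / 128.9 × 100 = 29.4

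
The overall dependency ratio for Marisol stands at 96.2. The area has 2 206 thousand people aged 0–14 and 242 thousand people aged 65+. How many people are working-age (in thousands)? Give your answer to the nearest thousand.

Total dependency ratio = (youth + elderly) / working-age × 100
96.2 = (2 206 + 242) / W × 100
⇒ 2 545

Working-age: 2 545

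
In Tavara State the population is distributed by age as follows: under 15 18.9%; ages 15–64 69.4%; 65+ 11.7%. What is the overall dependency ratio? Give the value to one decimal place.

Total dependency ratio: 44.1

Total dependency ratio = (18.9 + 11.7) / 69.4 × 100 = 30.6 / 69.4 × 100 = 44.1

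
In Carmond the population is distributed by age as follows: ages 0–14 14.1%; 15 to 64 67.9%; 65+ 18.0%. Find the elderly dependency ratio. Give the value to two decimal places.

Old-age dependency ratio: 26.51

Old-age dependency ratio = 18.0 / 67.9 × 100 = 26.51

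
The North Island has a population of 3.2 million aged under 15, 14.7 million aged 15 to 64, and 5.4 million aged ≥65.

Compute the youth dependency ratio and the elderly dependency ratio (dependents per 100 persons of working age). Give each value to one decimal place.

Youth dependency ratio = 3.2 / 14.7 × 100 = 21.8
Old-age dependency ratio = 5.4 / 14.7 × 100 = 36.7

Youth dependency ratio: 21.8
Old-age dependency ratio: 36.7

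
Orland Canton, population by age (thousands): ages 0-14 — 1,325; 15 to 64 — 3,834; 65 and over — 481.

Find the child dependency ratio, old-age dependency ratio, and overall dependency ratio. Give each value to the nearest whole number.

Youth dependency ratio: 35
Old-age dependency ratio: 13
Total dependency ratio: 47

Youth dependency ratio = 1,325 / 3,834 × 100 = 35
Old-age dependency ratio = 481 / 3,834 × 100 = 13
Total dependency ratio = (1,325 + 481) / 3,834 × 100 = 1,806 / 3,834 × 100 = 47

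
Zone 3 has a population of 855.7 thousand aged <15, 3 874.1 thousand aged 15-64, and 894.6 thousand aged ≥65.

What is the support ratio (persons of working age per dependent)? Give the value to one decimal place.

Support ratio = 3 874.1 / (855.7 + 894.6) = 3 874.1 / 1 750.3 = 2.2

Support ratio: 2.2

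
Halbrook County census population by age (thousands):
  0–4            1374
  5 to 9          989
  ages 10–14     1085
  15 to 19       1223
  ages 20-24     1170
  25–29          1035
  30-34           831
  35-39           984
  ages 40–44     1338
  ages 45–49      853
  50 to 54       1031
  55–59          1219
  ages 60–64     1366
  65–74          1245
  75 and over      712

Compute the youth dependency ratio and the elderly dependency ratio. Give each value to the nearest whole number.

0–14: 1374 + 989 + 1085 = 3448
15–64: 1223 + 1170 + 1035 + 831 + 984 + 1338 + 853 + 1031 + 1219 + 1366 = 11050
65+: 1245 + 712 = 1957
Youth dependency ratio = 3448 / 11050 × 100 = 31
Old-age dependency ratio = 1957 / 11050 × 100 = 18

Youth dependency ratio: 31
Old-age dependency ratio: 18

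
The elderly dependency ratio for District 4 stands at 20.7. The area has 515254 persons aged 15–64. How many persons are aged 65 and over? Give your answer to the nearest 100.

Old-age dependency ratio = elderly / working-age × 100
20.7 = E / 515254 × 100
⇒ 106700

Aged 65 and over: 106700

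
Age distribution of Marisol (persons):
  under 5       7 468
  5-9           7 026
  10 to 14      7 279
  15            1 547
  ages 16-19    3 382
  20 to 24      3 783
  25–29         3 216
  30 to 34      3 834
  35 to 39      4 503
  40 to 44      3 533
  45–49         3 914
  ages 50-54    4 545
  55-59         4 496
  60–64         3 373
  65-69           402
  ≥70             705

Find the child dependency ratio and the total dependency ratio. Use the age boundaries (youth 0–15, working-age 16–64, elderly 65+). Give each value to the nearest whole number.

Youth dependency ratio: 60
Total dependency ratio: 63

0–15: 7 468 + 7 026 + 7 279 + 1 547 = 23 320
16–64: 3 382 + 3 783 + 3 216 + 3 834 + 4 503 + 3 533 + 3 914 + 4 545 + 4 496 + 3 373 = 38 579
65+: 402 + 705 = 1 107
Youth dependency ratio = 23 320 / 38 579 × 100 = 60
Total dependency ratio = (23 320 + 1 107) / 38 579 × 100 = 24 427 / 38 579 × 100 = 63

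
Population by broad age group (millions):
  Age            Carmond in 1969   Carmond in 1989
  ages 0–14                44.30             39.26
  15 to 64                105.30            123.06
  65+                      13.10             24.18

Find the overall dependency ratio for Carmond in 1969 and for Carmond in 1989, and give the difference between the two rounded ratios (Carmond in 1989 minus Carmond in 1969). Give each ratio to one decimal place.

Carmond in 1969: (44.30 + 13.10) / 105.30 × 100 = 57.40 / 105.30 × 100 = 54.5
Carmond in 1989: (39.26 + 24.18) / 123.06 × 100 = 63.44 / 123.06 × 100 = 51.6

Carmond in 1969: 54.5
Carmond in 1989: 51.6
Difference: -2.9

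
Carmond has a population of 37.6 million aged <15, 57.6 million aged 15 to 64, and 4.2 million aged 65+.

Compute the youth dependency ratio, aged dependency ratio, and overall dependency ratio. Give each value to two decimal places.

Youth dependency ratio: 65.28
Old-age dependency ratio: 7.29
Total dependency ratio: 72.57

Youth dependency ratio = 37.6 / 57.6 × 100 = 65.28
Old-age dependency ratio = 4.2 / 57.6 × 100 = 7.29
Total dependency ratio = (37.6 + 4.2) / 57.6 × 100 = 41.8 / 57.6 × 100 = 72.57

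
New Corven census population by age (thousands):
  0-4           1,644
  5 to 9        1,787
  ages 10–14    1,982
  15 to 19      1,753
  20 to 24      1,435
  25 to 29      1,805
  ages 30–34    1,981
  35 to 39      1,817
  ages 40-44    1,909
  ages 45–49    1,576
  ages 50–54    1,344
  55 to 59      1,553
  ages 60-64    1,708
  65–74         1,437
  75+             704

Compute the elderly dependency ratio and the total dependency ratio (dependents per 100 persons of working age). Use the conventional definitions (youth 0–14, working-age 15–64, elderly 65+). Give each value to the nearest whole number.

0–14: 1,644 + 1,787 + 1,982 = 5,413
15–64: 1,753 + 1,435 + 1,805 + 1,981 + 1,817 + 1,909 + 1,576 + 1,344 + 1,553 + 1,708 = 16,881
65+: 1,437 + 704 = 2,141
Old-age dependency ratio = 2,141 / 16,881 × 100 = 13
Total dependency ratio = (5,413 + 2,141) / 16,881 × 100 = 7,554 / 16,881 × 100 = 45

Old-age dependency ratio: 13
Total dependency ratio: 45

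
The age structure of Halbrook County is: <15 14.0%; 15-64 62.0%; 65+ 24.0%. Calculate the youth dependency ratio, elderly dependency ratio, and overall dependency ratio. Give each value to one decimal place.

Youth dependency ratio: 22.6
Old-age dependency ratio: 38.7
Total dependency ratio: 61.3

Youth dependency ratio = 14.0 / 62.0 × 100 = 22.6
Old-age dependency ratio = 24.0 / 62.0 × 100 = 38.7
Total dependency ratio = (14.0 + 24.0) / 62.0 × 100 = 38.0 / 62.0 × 100 = 61.3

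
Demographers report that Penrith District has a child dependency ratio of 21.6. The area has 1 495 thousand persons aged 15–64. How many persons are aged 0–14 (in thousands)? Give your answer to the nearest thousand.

Aged 0–14: 323

Youth dependency ratio = youth / working-age × 100
21.6 = Y / 1 495 × 100
⇒ 323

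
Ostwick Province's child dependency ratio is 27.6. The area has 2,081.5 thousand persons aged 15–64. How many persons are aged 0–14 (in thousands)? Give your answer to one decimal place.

Aged 0–14: 574.5

Youth dependency ratio = youth / working-age × 100
27.6 = Y / 2,081.5 × 100
⇒ 574.5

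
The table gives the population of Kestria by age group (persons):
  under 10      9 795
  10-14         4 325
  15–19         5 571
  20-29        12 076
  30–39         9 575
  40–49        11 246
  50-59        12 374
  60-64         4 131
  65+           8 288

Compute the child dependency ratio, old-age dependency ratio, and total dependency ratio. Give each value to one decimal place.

0–14: 9 795 + 4 325 = 14 120
15–64: 5 571 + 12 076 + 9 575 + 11 246 + 12 374 + 4 131 = 54 973
65+: 8 288
Youth dependency ratio = 14 120 / 54 973 × 100 = 25.7
Old-age dependency ratio = 8 288 / 54 973 × 100 = 15.1
Total dependency ratio = (14 120 + 8 288) / 54 973 × 100 = 22 408 / 54 973 × 100 = 40.8

Youth dependency ratio: 25.7
Old-age dependency ratio: 15.1
Total dependency ratio: 40.8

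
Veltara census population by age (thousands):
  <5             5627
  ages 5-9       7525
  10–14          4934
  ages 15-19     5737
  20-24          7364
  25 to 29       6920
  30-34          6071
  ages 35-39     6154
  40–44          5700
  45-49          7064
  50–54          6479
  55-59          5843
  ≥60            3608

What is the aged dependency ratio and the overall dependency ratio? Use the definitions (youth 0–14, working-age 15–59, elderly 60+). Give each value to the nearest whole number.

Old-age dependency ratio: 6
Total dependency ratio: 38

0–14: 5627 + 7525 + 4934 = 18086
15–59: 5737 + 7364 + 6920 + 6071 + 6154 + 5700 + 7064 + 6479 + 5843 = 57332
60+: 3608
Old-age dependency ratio = 3608 / 57332 × 100 = 6
Total dependency ratio = (18086 + 3608) / 57332 × 100 = 21694 / 57332 × 100 = 38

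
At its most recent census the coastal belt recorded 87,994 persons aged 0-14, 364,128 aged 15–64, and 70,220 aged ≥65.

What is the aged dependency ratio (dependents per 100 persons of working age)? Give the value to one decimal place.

Old-age dependency ratio: 19.3

Old-age dependency ratio = 70,220 / 364,128 × 100 = 19.3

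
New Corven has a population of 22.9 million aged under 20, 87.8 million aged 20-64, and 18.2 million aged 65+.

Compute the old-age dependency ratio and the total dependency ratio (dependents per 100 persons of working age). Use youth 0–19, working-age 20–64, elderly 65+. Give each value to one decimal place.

Old-age dependency ratio = 18.2 / 87.8 × 100 = 20.7
Total dependency ratio = (22.9 + 18.2) / 87.8 × 100 = 41.1 / 87.8 × 100 = 46.8

Old-age dependency ratio: 20.7
Total dependency ratio: 46.8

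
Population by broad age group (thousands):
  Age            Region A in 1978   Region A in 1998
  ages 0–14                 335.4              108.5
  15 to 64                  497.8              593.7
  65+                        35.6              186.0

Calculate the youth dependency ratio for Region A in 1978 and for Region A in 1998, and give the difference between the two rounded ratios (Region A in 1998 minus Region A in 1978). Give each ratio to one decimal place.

Region A in 1978: 67.4
Region A in 1998: 18.3
Difference: -49.1

Region A in 1978: 335.4 / 497.8 × 100 = 67.4
Region A in 1998: 108.5 / 593.7 × 100 = 18.3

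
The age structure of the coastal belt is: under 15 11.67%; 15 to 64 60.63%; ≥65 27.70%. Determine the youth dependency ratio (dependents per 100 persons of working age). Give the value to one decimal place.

Youth dependency ratio: 19.2

Youth dependency ratio = 11.67 / 60.63 × 100 = 19.2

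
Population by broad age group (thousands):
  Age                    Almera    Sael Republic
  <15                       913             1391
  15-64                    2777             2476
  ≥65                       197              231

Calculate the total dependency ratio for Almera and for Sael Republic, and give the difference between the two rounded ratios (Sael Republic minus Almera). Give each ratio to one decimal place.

Almera: (913 + 197) / 2777 × 100 = 1110 / 2777 × 100 = 40.0
Sael Republic: (1391 + 231) / 2476 × 100 = 1622 / 2476 × 100 = 65.5

Almera: 40.0
Sael Republic: 65.5
Difference: +25.5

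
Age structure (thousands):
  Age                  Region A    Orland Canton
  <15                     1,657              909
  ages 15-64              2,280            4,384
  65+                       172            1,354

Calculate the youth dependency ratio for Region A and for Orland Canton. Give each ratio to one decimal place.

Region A: 1,657 / 2,280 × 100 = 72.7
Orland Canton: 909 / 4,384 × 100 = 20.7

Region A: 72.7
Orland Canton: 20.7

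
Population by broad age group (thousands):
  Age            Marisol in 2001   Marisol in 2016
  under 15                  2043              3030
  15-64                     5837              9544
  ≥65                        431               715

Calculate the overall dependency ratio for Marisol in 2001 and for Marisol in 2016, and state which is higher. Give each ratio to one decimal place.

Marisol in 2001: (2043 + 431) / 5837 × 100 = 2474 / 5837 × 100 = 42.4
Marisol in 2016: (3030 + 715) / 9544 × 100 = 3745 / 9544 × 100 = 39.2

Marisol in 2001: 42.4
Marisol in 2016: 39.2
Higher: Marisol in 2001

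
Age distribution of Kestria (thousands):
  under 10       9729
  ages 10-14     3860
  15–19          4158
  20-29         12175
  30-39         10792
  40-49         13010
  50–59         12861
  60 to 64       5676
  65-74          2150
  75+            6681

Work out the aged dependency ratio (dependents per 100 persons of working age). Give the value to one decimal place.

0–14: 9729 + 3860 = 13589
15–64: 4158 + 12175 + 10792 + 13010 + 12861 + 5676 = 58672
65+: 2150 + 6681 = 8831
Old-age dependency ratio = 8831 / 58672 × 100 = 15.1

Old-age dependency ratio: 15.1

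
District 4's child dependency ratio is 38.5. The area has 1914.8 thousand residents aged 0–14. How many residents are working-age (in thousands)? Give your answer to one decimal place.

Working-age: 4973.5

Youth dependency ratio = youth / working-age × 100
38.5 = 1914.8 / W × 100
⇒ 4973.5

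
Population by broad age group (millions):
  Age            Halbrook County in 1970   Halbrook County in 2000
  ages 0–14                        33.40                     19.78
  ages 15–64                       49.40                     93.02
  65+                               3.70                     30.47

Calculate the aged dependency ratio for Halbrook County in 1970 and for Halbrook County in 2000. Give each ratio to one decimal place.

Halbrook County in 1970: 7.5
Halbrook County in 2000: 32.8

Halbrook County in 1970: 3.70 / 49.40 × 100 = 7.5
Halbrook County in 2000: 30.47 / 93.02 × 100 = 32.8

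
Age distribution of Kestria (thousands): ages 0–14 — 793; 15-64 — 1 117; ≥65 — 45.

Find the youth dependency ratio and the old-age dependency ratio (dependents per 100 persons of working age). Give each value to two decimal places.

Youth dependency ratio: 70.99
Old-age dependency ratio: 4.03

Youth dependency ratio = 793 / 1 117 × 100 = 70.99
Old-age dependency ratio = 45 / 1 117 × 100 = 4.03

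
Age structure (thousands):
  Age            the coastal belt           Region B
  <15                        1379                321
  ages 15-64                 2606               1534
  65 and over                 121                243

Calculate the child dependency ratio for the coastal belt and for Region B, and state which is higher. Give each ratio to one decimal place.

the coastal belt: 52.9
Region B: 20.9
Higher: the coastal belt

the coastal belt: 1379 / 2606 × 100 = 52.9
Region B: 321 / 1534 × 100 = 20.9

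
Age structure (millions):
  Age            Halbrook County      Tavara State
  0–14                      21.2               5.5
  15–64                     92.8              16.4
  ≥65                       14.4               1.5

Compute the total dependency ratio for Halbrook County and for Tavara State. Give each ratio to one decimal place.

Halbrook County: (21.2 + 14.4) / 92.8 × 100 = 35.6 / 92.8 × 100 = 38.4
Tavara State: (5.5 + 1.5) / 16.4 × 100 = 7.0 / 16.4 × 100 = 42.7

Halbrook County: 38.4
Tavara State: 42.7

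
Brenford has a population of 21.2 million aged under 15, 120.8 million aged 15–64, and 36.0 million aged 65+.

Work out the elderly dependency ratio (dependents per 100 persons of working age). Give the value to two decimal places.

Old-age dependency ratio: 29.80

Old-age dependency ratio = 36.0 / 120.8 × 100 = 29.80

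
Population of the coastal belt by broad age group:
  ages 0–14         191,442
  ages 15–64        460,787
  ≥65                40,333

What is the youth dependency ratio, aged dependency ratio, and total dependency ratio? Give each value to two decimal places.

Youth dependency ratio: 41.55
Old-age dependency ratio: 8.75
Total dependency ratio: 50.30

Youth dependency ratio = 191,442 / 460,787 × 100 = 41.55
Old-age dependency ratio = 40,333 / 460,787 × 100 = 8.75
Total dependency ratio = (191,442 + 40,333) / 460,787 × 100 = 231,775 / 460,787 × 100 = 50.30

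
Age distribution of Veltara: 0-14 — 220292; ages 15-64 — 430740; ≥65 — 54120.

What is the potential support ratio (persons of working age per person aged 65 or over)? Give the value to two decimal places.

Potential support ratio = 430740 / 54120 = 7.96

Potential support ratio: 7.96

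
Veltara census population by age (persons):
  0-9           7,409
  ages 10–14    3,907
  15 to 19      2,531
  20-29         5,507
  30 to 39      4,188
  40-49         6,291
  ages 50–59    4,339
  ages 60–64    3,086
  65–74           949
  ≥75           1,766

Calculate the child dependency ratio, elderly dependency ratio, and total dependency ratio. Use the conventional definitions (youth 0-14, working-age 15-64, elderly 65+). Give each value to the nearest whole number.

Youth dependency ratio: 44
Old-age dependency ratio: 10
Total dependency ratio: 54

0–14: 7,409 + 3,907 = 11,316
15–64: 2,531 + 5,507 + 4,188 + 6,291 + 4,339 + 3,086 = 25,942
65+: 949 + 1,766 = 2,715
Youth dependency ratio = 11,316 / 25,942 × 100 = 44
Old-age dependency ratio = 2,715 / 25,942 × 100 = 10
Total dependency ratio = (11,316 + 2,715) / 25,942 × 100 = 14,031 / 25,942 × 100 = 54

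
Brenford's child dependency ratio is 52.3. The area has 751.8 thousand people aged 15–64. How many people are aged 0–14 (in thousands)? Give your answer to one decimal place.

Youth dependency ratio = youth / working-age × 100
52.3 = Y / 751.8 × 100
⇒ 393.2

Aged 0–14: 393.2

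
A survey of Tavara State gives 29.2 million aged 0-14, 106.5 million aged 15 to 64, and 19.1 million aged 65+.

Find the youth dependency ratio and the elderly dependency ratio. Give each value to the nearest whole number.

Youth dependency ratio = 29.2 / 106.5 × 100 = 27
Old-age dependency ratio = 19.1 / 106.5 × 100 = 18

Youth dependency ratio: 27
Old-age dependency ratio: 18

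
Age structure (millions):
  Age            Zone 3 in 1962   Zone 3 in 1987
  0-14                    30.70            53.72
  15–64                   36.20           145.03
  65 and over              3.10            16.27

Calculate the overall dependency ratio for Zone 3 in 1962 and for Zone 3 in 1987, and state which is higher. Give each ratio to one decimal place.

Zone 3 in 1962: (30.70 + 3.10) / 36.20 × 100 = 33.80 / 36.20 × 100 = 93.4
Zone 3 in 1987: (53.72 + 16.27) / 145.03 × 100 = 69.99 / 145.03 × 100 = 48.3

Zone 3 in 1962: 93.4
Zone 3 in 1987: 48.3
Higher: Zone 3 in 1962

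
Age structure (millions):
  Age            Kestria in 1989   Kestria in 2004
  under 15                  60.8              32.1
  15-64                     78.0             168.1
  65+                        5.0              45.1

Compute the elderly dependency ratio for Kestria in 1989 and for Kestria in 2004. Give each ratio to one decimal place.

Kestria in 1989: 5.0 / 78.0 × 100 = 6.4
Kestria in 2004: 45.1 / 168.1 × 100 = 26.8

Kestria in 1989: 6.4
Kestria in 2004: 26.8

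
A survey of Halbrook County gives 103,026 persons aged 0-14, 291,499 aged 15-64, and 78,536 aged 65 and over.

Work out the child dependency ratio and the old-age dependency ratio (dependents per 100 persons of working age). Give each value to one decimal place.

Youth dependency ratio: 35.3
Old-age dependency ratio: 26.9

Youth dependency ratio = 103,026 / 291,499 × 100 = 35.3
Old-age dependency ratio = 78,536 / 291,499 × 100 = 26.9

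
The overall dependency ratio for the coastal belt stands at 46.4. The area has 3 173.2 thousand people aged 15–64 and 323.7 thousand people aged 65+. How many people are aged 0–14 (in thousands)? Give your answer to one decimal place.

Total dependency ratio = (youth + elderly) / working-age × 100
46.4 = (Y + 323.7) / 3 173.2 × 100
⇒ 1 148.7

Aged 0–14: 1 148.7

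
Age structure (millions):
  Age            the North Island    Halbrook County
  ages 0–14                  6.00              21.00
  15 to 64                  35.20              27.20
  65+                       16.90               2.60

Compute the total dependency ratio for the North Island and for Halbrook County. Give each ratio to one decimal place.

the North Island: 65.1
Halbrook County: 86.8

the North Island: (6.00 + 16.90) / 35.20 × 100 = 22.90 / 35.20 × 100 = 65.1
Halbrook County: (21.00 + 2.60) / 27.20 × 100 = 23.60 / 27.20 × 100 = 86.8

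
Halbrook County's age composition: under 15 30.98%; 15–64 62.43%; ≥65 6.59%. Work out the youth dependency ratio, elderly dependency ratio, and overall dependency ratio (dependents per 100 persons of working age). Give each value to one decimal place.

Youth dependency ratio = 30.98 / 62.43 × 100 = 49.6
Old-age dependency ratio = 6.59 / 62.43 × 100 = 10.6
Total dependency ratio = (30.98 + 6.59) / 62.43 × 100 = 37.57 / 62.43 × 100 = 60.2

Youth dependency ratio: 49.6
Old-age dependency ratio: 10.6
Total dependency ratio: 60.2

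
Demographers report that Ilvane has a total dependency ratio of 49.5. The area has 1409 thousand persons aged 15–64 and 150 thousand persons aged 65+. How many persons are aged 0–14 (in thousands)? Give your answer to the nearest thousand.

Total dependency ratio = (youth + elderly) / working-age × 100
49.5 = (Y + 150) / 1409 × 100
⇒ 547

Aged 0–14: 547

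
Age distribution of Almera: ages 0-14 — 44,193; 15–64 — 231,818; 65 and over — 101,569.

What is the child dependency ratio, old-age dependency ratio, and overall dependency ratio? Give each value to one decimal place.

Youth dependency ratio = 44,193 / 231,818 × 100 = 19.1
Old-age dependency ratio = 101,569 / 231,818 × 100 = 43.8
Total dependency ratio = (44,193 + 101,569) / 231,818 × 100 = 145,762 / 231,818 × 100 = 62.9

Youth dependency ratio: 19.1
Old-age dependency ratio: 43.8
Total dependency ratio: 62.9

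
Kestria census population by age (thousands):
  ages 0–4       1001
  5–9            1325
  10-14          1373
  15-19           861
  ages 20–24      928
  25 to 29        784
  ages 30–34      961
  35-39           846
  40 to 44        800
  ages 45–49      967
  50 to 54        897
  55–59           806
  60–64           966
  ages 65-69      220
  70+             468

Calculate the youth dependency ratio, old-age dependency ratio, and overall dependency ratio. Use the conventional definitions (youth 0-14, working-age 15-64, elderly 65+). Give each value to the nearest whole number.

0–14: 1001 + 1325 + 1373 = 3699
15–64: 861 + 928 + 784 + 961 + 846 + 800 + 967 + 897 + 806 + 966 = 8816
65+: 220 + 468 = 688
Youth dependency ratio = 3699 / 8816 × 100 = 42
Old-age dependency ratio = 688 / 8816 × 100 = 8
Total dependency ratio = (3699 + 688) / 8816 × 100 = 4387 / 8816 × 100 = 50

Youth dependency ratio: 42
Old-age dependency ratio: 8
Total dependency ratio: 50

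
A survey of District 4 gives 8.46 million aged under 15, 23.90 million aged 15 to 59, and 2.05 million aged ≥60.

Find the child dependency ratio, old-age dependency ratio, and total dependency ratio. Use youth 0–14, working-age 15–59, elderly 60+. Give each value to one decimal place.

Youth dependency ratio = 8.46 / 23.90 × 100 = 35.4
Old-age dependency ratio = 2.05 / 23.90 × 100 = 8.6
Total dependency ratio = (8.46 + 2.05) / 23.90 × 100 = 10.51 / 23.90 × 100 = 44.0

Youth dependency ratio: 35.4
Old-age dependency ratio: 8.6
Total dependency ratio: 44.0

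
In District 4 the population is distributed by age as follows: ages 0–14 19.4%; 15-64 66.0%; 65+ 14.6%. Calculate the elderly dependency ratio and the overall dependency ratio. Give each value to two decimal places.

Old-age dependency ratio = 14.6 / 66.0 × 100 = 22.12
Total dependency ratio = (19.4 + 14.6) / 66.0 × 100 = 34.0 / 66.0 × 100 = 51.52

Old-age dependency ratio: 22.12
Total dependency ratio: 51.52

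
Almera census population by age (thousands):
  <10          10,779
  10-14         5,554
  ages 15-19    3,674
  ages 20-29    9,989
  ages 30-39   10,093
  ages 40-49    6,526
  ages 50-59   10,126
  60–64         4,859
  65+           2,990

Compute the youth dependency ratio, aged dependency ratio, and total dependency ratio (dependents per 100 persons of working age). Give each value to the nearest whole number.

0–14: 10,779 + 5,554 = 16,333
15–64: 3,674 + 9,989 + 10,093 + 6,526 + 10,126 + 4,859 = 45,267
65+: 2,990
Youth dependency ratio = 16,333 / 45,267 × 100 = 36
Old-age dependency ratio = 2,990 / 45,267 × 100 = 7
Total dependency ratio = (16,333 + 2,990) / 45,267 × 100 = 19,323 / 45,267 × 100 = 43

Youth dependency ratio: 36
Old-age dependency ratio: 7
Total dependency ratio: 43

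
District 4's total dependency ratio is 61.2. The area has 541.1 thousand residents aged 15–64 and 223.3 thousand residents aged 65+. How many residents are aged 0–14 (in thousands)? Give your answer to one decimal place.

Aged 0–14: 107.9

Total dependency ratio = (youth + elderly) / working-age × 100
61.2 = (Y + 223.3) / 541.1 × 100
⇒ 107.9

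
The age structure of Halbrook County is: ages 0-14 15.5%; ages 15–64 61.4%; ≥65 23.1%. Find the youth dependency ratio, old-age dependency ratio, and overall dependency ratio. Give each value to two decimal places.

Youth dependency ratio = 15.5 / 61.4 × 100 = 25.24
Old-age dependency ratio = 23.1 / 61.4 × 100 = 37.62
Total dependency ratio = (15.5 + 23.1) / 61.4 × 100 = 38.6 / 61.4 × 100 = 62.87

Youth dependency ratio: 25.24
Old-age dependency ratio: 37.62
Total dependency ratio: 62.87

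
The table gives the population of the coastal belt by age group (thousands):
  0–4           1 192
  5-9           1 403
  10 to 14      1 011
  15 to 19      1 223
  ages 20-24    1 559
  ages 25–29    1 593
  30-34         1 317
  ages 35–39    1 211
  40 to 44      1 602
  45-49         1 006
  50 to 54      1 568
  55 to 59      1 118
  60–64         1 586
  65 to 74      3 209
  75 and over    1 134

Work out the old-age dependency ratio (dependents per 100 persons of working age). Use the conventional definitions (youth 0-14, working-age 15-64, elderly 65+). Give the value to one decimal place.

Old-age dependency ratio: 31.5

0–14: 1 192 + 1 403 + 1 011 = 3 606
15–64: 1 223 + 1 559 + 1 593 + 1 317 + 1 211 + 1 602 + 1 006 + 1 568 + 1 118 + 1 586 = 13 783
65+: 3 209 + 1 134 = 4 343
Old-age dependency ratio = 4 343 / 13 783 × 100 = 31.5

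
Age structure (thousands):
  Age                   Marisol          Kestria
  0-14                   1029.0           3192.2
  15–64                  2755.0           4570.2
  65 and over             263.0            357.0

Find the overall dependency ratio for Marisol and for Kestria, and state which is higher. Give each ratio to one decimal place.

Marisol: 46.9
Kestria: 77.7
Higher: Kestria

Marisol: (1029.0 + 263.0) / 2755.0 × 100 = 1292.0 / 2755.0 × 100 = 46.9
Kestria: (3192.2 + 357.0) / 4570.2 × 100 = 3549.2 / 4570.2 × 100 = 77.7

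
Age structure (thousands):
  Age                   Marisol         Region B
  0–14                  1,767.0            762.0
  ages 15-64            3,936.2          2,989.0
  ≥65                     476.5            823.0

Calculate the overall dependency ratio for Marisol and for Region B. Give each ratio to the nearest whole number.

Marisol: (1,767.0 + 476.5) / 3,936.2 × 100 = 2,243.5 / 3,936.2 × 100 = 57
Region B: (762.0 + 823.0) / 2,989.0 × 100 = 1,585.0 / 2,989.0 × 100 = 53

Marisol: 57
Region B: 53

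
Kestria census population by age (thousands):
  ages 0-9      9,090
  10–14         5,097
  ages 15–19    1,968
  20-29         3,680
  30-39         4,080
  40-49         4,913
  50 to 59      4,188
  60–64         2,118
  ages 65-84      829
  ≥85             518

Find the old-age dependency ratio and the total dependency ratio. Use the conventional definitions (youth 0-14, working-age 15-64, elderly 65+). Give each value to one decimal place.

0–14: 9,090 + 5,097 = 14,187
15–64: 1,968 + 3,680 + 4,080 + 4,913 + 4,188 + 2,118 = 20,947
65+: 829 + 518 = 1,347
Old-age dependency ratio = 1,347 / 20,947 × 100 = 6.4
Total dependency ratio = (14,187 + 1,347) / 20,947 × 100 = 15,534 / 20,947 × 100 = 74.2

Old-age dependency ratio: 6.4
Total dependency ratio: 74.2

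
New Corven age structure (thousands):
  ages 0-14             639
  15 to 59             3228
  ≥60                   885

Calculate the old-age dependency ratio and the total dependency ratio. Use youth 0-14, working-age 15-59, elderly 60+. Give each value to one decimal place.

Old-age dependency ratio = 885 / 3228 × 100 = 27.4
Total dependency ratio = (639 + 885) / 3228 × 100 = 1524 / 3228 × 100 = 47.2

Old-age dependency ratio: 27.4
Total dependency ratio: 47.2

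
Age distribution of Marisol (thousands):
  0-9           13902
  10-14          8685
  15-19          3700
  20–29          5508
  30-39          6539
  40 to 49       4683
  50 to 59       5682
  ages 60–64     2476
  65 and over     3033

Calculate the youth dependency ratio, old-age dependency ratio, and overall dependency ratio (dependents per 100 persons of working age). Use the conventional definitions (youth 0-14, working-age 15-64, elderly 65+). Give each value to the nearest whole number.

Youth dependency ratio: 79
Old-age dependency ratio: 11
Total dependency ratio: 90

0–14: 13902 + 8685 = 22587
15–64: 3700 + 5508 + 6539 + 4683 + 5682 + 2476 = 28588
65+: 3033
Youth dependency ratio = 22587 / 28588 × 100 = 79
Old-age dependency ratio = 3033 / 28588 × 100 = 11
Total dependency ratio = (22587 + 3033) / 28588 × 100 = 25620 / 28588 × 100 = 90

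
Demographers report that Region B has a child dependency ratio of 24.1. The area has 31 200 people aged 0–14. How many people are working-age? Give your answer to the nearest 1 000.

Working-age: 129 000

Youth dependency ratio = youth / working-age × 100
24.1 = 31 200 / W × 100
⇒ 129 000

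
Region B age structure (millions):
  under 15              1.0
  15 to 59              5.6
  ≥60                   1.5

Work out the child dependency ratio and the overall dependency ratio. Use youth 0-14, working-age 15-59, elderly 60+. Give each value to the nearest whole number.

Youth dependency ratio = 1.0 / 5.6 × 100 = 18
Total dependency ratio = (1.0 + 1.5) / 5.6 × 100 = 2.5 / 5.6 × 100 = 45

Youth dependency ratio: 18
Total dependency ratio: 45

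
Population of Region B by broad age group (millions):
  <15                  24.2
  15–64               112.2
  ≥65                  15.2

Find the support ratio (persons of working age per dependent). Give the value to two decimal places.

Support ratio: 2.85

Support ratio = 112.2 / (24.2 + 15.2) = 112.2 / 39.4 = 2.85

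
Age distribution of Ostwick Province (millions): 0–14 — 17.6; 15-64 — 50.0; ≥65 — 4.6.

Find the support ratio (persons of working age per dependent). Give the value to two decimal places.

Support ratio = 50.0 / (17.6 + 4.6) = 50.0 / 22.2 = 2.25

Support ratio: 2.25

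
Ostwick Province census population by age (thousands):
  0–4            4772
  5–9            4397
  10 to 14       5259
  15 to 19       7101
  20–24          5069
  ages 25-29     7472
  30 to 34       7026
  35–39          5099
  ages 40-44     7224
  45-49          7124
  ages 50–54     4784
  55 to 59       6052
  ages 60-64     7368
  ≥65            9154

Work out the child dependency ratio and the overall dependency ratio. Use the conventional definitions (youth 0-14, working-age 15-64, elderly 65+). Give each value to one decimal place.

Youth dependency ratio: 22.4
Total dependency ratio: 36.7

0–14: 4772 + 4397 + 5259 = 14428
15–64: 7101 + 5069 + 7472 + 7026 + 5099 + 7224 + 7124 + 4784 + 6052 + 7368 = 64319
65+: 9154
Youth dependency ratio = 14428 / 64319 × 100 = 22.4
Total dependency ratio = (14428 + 9154) / 64319 × 100 = 23582 / 64319 × 100 = 36.7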